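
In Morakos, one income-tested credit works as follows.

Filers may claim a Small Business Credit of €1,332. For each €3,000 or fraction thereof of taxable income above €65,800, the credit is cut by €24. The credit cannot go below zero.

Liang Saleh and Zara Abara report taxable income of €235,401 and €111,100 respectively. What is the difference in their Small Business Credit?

€948

Liang (€235,401): Small Business Credit: income exceeds €65,800 by €169,601 → 57 increments × €24 = €1,368 ≥ base, so the credit is €0.
Zara (€111,100): Small Business Credit: income exceeds €65,800 by €45,300, which is 16 full-or-partial €3,000 increments; reduction = 16 × €24 = €384, leaving €948.
Difference: |€0 − €948| = €948.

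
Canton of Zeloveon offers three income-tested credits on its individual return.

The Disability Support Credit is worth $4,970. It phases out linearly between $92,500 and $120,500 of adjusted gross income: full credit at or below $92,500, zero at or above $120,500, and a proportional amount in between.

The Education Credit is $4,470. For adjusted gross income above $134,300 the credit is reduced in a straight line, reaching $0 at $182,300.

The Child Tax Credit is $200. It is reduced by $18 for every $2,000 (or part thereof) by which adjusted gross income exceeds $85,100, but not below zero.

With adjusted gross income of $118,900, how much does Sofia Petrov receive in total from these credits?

Disability Support Credit: $118,900 is $26,400 into a $28,000 phase-out range, leaving 1,600/28,000 of the credit: $4,970 × 1,600/28,000 = $284.
Education Credit: $118,900 is at or below the $134,300 threshold, so the full $4,470 applies.
Child Tax Credit: income exceeds $85,100 by $33,800 → 17 increments × $18 = $306 ≥ base, so the credit is $0.
Total: $284 + $4,470 + $0 = $4,754.

$4,754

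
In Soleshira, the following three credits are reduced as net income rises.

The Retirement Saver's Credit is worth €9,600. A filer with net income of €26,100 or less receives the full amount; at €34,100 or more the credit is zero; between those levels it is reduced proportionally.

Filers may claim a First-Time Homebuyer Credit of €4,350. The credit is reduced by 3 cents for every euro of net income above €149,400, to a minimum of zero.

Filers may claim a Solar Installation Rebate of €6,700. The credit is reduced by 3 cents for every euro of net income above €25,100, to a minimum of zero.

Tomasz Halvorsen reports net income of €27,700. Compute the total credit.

€18,652

Retirement Saver's Credit: €27,700 is €1,600 into a €8,000 phase-out range, leaving 6,400/8,000 of the credit: €9,600 × 6,400/8,000 = €7,680.
First-Time Homebuyer Credit: €27,700 is at or below the €149,400 threshold, so the full €4,350 applies.
Solar Installation Rebate: 3% of the €2,600 excess over €25,100 is €78; credit = €6,700 − €78 = €6,622.
Total: €7,680 + €4,350 + €6,622 = €18,652.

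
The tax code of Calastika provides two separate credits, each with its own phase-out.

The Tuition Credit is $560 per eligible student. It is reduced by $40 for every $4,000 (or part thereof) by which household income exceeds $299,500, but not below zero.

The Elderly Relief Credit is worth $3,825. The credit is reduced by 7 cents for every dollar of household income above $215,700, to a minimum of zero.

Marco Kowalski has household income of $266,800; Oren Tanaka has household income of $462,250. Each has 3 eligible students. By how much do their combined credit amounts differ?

$1,888

Marco ($266,800): Tuition Credit: base = 3 × $560 = $1,680. $266,800 is at or below the $299,500 threshold, so the full $1,680 applies. Elderly Relief Credit: 7% of the $51,100 excess over $215,700 is $3,577; credit = $3,825 − $3,577 = $248. total $1,680 + $248 = $1,928
Oren ($462,250): Tuition Credit: base = 3 × $560 = $1,680. income exceeds $299,500 by $162,750, which is 41 full-or-partial $4,000 increments; reduction = 41 × $40 = $1,640, leaving $40. Elderly Relief Credit: 7% of the $246,550 excess over $215,700 is $17,258.50 ≥ base, so the credit is $0. total $40 + $0 = $40
Difference: |$1,928 − $40| = $1,888.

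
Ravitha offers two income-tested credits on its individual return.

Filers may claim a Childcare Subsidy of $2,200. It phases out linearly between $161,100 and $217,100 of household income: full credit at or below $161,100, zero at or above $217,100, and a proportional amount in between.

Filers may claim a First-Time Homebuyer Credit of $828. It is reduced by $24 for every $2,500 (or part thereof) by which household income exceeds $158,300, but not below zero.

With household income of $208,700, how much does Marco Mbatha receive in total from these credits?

Childcare Subsidy: $208,700 is $47,600 into a $56,000 phase-out range, leaving 8,400/56,000 of the credit: $2,200 × 8,400/56,000 = $330.
First-Time Homebuyer Credit: income exceeds $158,300 by $50,400, which is 21 full-or-partial $2,500 increments; reduction = 21 × $24 = $504, leaving $324.
Total: $330 + $324 = $654.

$654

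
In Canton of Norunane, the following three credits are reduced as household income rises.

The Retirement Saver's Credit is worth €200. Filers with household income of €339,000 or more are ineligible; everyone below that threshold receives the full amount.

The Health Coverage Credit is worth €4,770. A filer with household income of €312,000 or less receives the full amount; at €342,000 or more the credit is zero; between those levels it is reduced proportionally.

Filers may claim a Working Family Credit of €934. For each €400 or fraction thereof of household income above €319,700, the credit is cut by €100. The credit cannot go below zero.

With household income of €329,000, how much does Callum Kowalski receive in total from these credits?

€2,267

Retirement Saver's Credit: €329,000 is below the €339,000 cutoff, so the full €200 applies.
Health Coverage Credit: €329,000 is €17,000 into a €30,000 phase-out range, leaving 13,000/30,000 of the credit: €4,770 × 13,000/30,000 = €2,067.
Working Family Credit: income exceeds €319,700 by €9,300 → 24 increments × €100 = €2,400 ≥ base, so the credit is €0.
Total: €200 + €2,067 + €0 = €2,267.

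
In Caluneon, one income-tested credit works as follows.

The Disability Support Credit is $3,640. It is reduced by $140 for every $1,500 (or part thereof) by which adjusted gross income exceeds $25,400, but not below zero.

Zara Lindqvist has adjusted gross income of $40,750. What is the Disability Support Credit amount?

Disability Support Credit: income exceeds $25,400 by $15,350, which is 11 full-or-partial $1,500 increments; reduction = 11 × $140 = $1,540, leaving $2,100.

$2,100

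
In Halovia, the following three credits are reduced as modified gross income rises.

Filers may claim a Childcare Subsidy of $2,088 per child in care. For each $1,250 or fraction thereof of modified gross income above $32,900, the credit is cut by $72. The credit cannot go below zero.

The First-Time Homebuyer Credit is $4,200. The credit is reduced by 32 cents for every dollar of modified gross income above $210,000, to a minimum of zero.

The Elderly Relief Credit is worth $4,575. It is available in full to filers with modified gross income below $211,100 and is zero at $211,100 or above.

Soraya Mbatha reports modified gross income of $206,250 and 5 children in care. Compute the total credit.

$9,207

Childcare Subsidy: base = 5 × $2,088 = $10,440. income exceeds $32,900 by $173,350, which is 139 full-or-partial $1,250 increments; reduction = 139 × $72 = $10,008, leaving $432.
First-Time Homebuyer Credit: $206,250 is at or below the $210,000 threshold, so the full $4,200 applies.
Elderly Relief Credit: $206,250 is below the $211,100 cutoff, so the full $4,575 applies.
Total: $432 + $4,200 + $4,575 = $9,207.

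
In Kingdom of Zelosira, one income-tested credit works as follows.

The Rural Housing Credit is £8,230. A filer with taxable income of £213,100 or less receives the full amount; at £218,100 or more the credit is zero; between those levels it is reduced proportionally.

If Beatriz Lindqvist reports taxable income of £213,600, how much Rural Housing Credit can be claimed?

£7,407

Rural Housing Credit: £213,600 is £500 into a £5,000 phase-out range, leaving 4,500/5,000 of the credit: £8,230 × 4,500/5,000 = £7,407.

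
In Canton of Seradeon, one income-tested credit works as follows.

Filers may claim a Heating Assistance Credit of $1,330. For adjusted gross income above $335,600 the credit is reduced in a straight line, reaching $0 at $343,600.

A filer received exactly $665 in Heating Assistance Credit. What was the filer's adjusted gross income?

$339,600

$665 is 665/1,330 of the full $1,330, so 665/1,330 of the $8,000 range has been used: income = $335,600 + $8,000 × 665/1,330 = $339,600.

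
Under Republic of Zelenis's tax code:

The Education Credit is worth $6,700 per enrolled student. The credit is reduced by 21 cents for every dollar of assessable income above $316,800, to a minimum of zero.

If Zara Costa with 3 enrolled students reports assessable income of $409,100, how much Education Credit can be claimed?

Education Credit: base = 3 × $6,700 = $20,100. 21% of the $92,300 excess over $316,800 is $19,383; credit = $20,100 − $19,383 = $717.

$717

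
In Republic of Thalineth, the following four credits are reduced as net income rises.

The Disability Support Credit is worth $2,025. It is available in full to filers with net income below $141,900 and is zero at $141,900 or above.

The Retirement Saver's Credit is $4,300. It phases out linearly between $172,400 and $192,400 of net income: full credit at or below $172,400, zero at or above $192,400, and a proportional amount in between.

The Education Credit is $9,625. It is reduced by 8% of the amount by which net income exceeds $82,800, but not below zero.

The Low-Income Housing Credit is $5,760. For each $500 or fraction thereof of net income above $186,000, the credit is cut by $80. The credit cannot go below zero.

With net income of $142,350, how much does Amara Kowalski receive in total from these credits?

Disability Support Credit: $142,350 meets or exceeds the $141,900 cutoff, so the credit is $0.
Retirement Saver's Credit: $142,350 is at or below the $172,400 threshold, so the full $4,300 applies.
Education Credit: 8% of the $59,550 excess over $82,800 is $4,764; credit = $9,625 − $4,764 = $4,861.
Low-Income Housing Credit: $142,350 is at or below the $186,000 threshold, so the full $5,760 applies.
Total: $0 + $4,300 + $4,861 + $5,760 = $14,921.

$14,921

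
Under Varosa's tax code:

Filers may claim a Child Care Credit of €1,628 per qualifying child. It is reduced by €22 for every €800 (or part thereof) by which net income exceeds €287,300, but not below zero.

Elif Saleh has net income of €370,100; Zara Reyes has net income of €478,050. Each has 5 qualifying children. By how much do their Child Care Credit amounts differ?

Elif (€370,100): Child Care Credit: base = 5 × €1,628 = €8,140. income exceeds €287,300 by €82,800, which is 104 full-or-partial €800 increments; reduction = 104 × €22 = €2,288, leaving €5,852.
Zara (€478,050): Child Care Credit: base = 5 × €1,628 = €8,140. income exceeds €287,300 by €190,750, which is 239 full-or-partial €800 increments; reduction = 239 × €22 = €5,258, leaving €2,882.
Difference: |€5,852 − €2,882| = €2,970.

€2,970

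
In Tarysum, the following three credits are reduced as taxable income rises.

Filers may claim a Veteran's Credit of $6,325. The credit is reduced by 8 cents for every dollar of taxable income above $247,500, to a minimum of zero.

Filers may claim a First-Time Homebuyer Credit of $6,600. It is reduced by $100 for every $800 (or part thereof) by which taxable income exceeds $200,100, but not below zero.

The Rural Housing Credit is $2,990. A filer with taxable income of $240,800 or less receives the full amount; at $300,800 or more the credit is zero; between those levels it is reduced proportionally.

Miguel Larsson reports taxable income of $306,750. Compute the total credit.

$1,585

Veteran's Credit: 8% of the $59,250 excess over $247,500 is $4,740; credit = $6,325 − $4,740 = $1,585.
First-Time Homebuyer Credit: income exceeds $200,100 by $106,650 → 134 increments × $100 = $13,400 ≥ base, so the credit is $0.
Rural Housing Credit: $306,750 is at or above $300,800, so the credit is $0.
Total: $1,585 + $0 + $0 = $1,585.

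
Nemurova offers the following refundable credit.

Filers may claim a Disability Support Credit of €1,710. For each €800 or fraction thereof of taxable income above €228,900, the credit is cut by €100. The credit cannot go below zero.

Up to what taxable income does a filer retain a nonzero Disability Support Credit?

€242,500

After 17 increments the reduction is 17 × €100 = €1,700, leaving €10; one more increment wipes it out. Increment 17 ends at excess 17 × €800 = €13,600, so the highest qualifying income is €228,900 + €13,600 = €242,500.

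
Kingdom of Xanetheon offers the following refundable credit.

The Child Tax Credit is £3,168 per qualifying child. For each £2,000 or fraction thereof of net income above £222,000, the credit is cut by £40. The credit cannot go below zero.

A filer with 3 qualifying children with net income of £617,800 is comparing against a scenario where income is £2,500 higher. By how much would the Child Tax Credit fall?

At £617,800 — base = 3 × £3,168 = £9,504. income exceeds £222,000 by £395,800, which is 198 full-or-partial £2,000 increments; reduction = 198 × £40 = £7,920, leaving £1,584.
At £620,300 — base = 3 × £3,168 = £9,504. income exceeds £222,000 by £398,300, which is 200 full-or-partial £2,000 increments; reduction = 200 × £40 = £8,000, leaving £1,504.
Lost: £1,584 − £1,504 = £80.

£80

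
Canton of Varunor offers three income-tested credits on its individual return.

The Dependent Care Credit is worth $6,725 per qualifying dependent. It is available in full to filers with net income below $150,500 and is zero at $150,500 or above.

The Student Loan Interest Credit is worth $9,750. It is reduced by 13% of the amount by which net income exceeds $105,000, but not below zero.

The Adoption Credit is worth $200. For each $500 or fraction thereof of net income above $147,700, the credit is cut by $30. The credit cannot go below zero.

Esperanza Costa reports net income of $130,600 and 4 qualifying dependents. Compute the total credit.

Dependent Care Credit: base = 4 × $6,725 = $26,900. $130,600 is below the $150,500 cutoff, so the full $26,900 applies.
Student Loan Interest Credit: 13% of the $25,600 excess over $105,000 is $3,328; credit = $9,750 − $3,328 = $6,422.
Adoption Credit: $130,600 is at or below the $147,700 threshold, so the full $200 applies.
Total: $26,900 + $6,422 + $200 = $33,522.

$33,522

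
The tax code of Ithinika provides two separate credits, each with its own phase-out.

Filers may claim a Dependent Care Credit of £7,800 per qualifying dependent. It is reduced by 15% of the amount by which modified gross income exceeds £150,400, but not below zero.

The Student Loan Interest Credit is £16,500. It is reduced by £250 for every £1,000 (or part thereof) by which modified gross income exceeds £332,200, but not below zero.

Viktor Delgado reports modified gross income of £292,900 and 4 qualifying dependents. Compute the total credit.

£26,325

Dependent Care Credit: base = 4 × £7,800 = £31,200. 15% of the £142,500 excess over £150,400 is £21,375; credit = £31,200 − £21,375 = £9,825.
Student Loan Interest Credit: £292,900 is at or below the £332,200 threshold, so the full £16,500 applies.
Total: £9,825 + £16,500 = £26,325.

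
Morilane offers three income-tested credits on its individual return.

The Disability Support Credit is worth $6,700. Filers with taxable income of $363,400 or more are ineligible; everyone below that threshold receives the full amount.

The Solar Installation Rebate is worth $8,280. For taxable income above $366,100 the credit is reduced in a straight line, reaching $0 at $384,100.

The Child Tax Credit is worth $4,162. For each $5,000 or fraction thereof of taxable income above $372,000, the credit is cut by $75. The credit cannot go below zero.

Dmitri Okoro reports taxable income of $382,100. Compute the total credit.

Disability Support Credit: $382,100 meets or exceeds the $363,400 cutoff, so the credit is $0.
Solar Installation Rebate: $382,100 is $16,000 into a $18,000 phase-out range, leaving 2,000/18,000 of the credit: $8,280 × 2,000/18,000 = $920.
Child Tax Credit: income exceeds $372,000 by $10,100, which is 3 full-or-partial $5,000 increments; reduction = 3 × $75 = $225, leaving $3,937.
Total: $0 + $920 + $3,937 = $4,857.

$4,857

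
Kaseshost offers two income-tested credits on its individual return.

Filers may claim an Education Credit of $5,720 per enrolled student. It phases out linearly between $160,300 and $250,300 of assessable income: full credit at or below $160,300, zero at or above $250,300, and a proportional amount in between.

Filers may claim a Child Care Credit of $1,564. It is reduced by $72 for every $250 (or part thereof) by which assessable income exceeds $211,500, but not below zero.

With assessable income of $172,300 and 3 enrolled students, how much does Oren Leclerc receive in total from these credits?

Education Credit: base = 3 × $5,720 = $17,160. $172,300 is $12,000 into a $90,000 phase-out range, leaving 78,000/90,000 of the credit: $17,160 × 78,000/90,000 = $14,872.
Child Care Credit: $172,300 is at or below the $211,500 threshold, so the full $1,564 applies.
Total: $14,872 + $1,564 = $16,436.

$16,436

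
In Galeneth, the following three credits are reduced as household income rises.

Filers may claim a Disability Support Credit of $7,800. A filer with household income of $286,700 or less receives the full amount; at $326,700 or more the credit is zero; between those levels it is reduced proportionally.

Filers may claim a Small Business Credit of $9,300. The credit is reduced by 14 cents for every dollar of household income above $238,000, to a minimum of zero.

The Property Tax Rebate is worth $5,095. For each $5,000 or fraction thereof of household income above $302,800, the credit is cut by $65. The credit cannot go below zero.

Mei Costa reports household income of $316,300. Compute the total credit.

$6,928

Disability Support Credit: $316,300 is $29,600 into a $40,000 phase-out range, leaving 10,400/40,000 of the credit: $7,800 × 10,400/40,000 = $2,028.
Small Business Credit: 14% of the $78,300 excess over $238,000 is $10,962 ≥ base, so the credit is $0.
Property Tax Rebate: income exceeds $302,800 by $13,500, which is 3 full-or-partial $5,000 increments; reduction = 3 × $65 = $195, leaving $4,900.
Total: $2,028 + $0 + $4,900 = $6,928.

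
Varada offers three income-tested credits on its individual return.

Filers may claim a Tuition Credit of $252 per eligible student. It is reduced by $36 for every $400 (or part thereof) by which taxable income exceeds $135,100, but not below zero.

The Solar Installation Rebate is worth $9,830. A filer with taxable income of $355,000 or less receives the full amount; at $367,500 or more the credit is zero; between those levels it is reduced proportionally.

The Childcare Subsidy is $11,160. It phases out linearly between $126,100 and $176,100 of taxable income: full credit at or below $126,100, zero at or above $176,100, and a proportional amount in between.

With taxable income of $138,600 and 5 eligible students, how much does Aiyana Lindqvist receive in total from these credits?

Tuition Credit: base = 5 × $252 = $1,260. income exceeds $135,100 by $3,500, which is 9 full-or-partial $400 increments; reduction = 9 × $36 = $324, leaving $936.
Solar Installation Rebate: $138,600 is at or below the $355,000 threshold, so the full $9,830 applies.
Childcare Subsidy: $138,600 is $12,500 into a $50,000 phase-out range, leaving 37,500/50,000 of the credit: $11,160 × 37,500/50,000 = $8,370.
Total: $936 + $9,830 + $8,370 = $19,136.

$19,136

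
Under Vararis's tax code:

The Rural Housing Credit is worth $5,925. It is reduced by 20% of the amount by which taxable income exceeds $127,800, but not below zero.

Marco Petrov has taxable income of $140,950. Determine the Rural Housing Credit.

$3,295

Rural Housing Credit: 20% of the $13,150 excess over $127,800 is $2,630; credit = $5,925 − $2,630 = $3,295.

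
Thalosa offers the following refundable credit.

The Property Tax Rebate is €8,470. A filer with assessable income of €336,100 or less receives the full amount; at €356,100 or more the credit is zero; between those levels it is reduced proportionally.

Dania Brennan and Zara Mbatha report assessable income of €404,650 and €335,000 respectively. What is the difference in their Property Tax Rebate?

Dania (€404,650): Property Tax Rebate: €404,650 is at or above €356,100, so the credit is €0.
Zara (€335,000): Property Tax Rebate: €335,000 is at or below the €336,100 threshold, so the full €8,470 applies.
Difference: |€0 − €8,470| = €8,470.

€8,470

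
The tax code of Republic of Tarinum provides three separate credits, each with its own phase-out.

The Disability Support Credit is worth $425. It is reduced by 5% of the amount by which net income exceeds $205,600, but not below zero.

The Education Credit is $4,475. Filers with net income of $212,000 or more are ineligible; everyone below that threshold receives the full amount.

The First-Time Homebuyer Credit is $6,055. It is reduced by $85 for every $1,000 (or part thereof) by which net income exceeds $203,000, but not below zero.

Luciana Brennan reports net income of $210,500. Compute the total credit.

$10,030

Disability Support Credit: 5% of the $4,900 excess over $205,600 is $245; credit = $425 − $245 = $180.
Education Credit: $210,500 is below the $212,000 cutoff, so the full $4,475 applies.
First-Time Homebuyer Credit: income exceeds $203,000 by $7,500, which is 8 full-or-partial $1,000 increments; reduction = 8 × $85 = $680, leaving $5,375.
Total: $180 + $4,475 + $5,375 = $10,030.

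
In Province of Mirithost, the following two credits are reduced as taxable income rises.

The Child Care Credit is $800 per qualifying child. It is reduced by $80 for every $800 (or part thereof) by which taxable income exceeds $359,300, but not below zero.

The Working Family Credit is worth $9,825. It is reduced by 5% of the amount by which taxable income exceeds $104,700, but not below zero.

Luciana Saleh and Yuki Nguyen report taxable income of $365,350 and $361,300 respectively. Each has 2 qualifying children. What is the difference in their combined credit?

$400

Luciana ($365,350): Child Care Credit: base = 2 × $800 = $1,600. income exceeds $359,300 by $6,050, which is 8 full-or-partial $800 increments; reduction = 8 × $80 = $640, leaving $960. Working Family Credit: 5% of the $260,650 excess over $104,700 is $13,032.50 ≥ base, so the credit is $0. total $960 + $0 = $960
Yuki ($361,300): Child Care Credit: base = 2 × $800 = $1,600. income exceeds $359,300 by $2,000, which is 3 full-or-partial $800 increments; reduction = 3 × $80 = $240, leaving $1,360. Working Family Credit: 5% of the $256,600 excess over $104,700 is $12,830 ≥ base, so the credit is $0. total $1,360 + $0 = $1,360
Difference: |$960 − $1,360| = $400.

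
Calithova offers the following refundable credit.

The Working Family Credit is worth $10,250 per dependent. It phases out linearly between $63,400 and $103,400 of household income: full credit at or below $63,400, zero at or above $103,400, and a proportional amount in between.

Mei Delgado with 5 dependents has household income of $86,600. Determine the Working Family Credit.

Working Family Credit: base = 5 × $10,250 = $51,250. $86,600 is $23,200 into a $40,000 phase-out range, leaving 16,800/40,000 of the credit: $51,250 × 16,800/40,000 = $21,525.

$21,525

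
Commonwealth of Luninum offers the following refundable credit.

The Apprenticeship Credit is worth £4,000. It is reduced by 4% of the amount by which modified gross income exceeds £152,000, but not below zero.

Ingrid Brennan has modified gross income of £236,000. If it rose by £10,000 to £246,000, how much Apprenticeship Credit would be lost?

£400

At £236,000 — 4% of the £84,000 excess over £152,000 is £3,360; credit = £4,000 − £3,360 = £640.
At £246,000 — 4% of the £94,000 excess over £152,000 is £3,760; credit = £4,000 − £3,760 = £240.
Lost: £640 − £240 = £400.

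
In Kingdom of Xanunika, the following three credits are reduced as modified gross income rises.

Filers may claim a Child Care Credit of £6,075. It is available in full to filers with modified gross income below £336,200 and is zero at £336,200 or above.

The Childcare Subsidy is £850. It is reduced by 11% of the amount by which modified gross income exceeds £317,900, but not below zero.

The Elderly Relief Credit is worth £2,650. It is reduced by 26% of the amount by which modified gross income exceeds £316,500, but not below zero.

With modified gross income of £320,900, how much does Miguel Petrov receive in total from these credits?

Child Care Credit: £320,900 is below the £336,200 cutoff, so the full £6,075 applies.
Childcare Subsidy: 11% of the £3,000 excess over £317,900 is £330; credit = £850 − £330 = £520.
Elderly Relief Credit: 26% of the £4,400 excess over £316,500 is £1,144; credit = £2,650 − £1,144 = £1,506.
Total: £6,075 + £520 + £1,506 = £8,101.

£8,101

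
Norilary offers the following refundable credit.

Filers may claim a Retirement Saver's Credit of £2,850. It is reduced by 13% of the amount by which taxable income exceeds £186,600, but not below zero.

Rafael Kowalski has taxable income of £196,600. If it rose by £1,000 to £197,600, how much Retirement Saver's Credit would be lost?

At £196,600 — 13% of the £10,000 excess over £186,600 is £1,300; credit = £2,850 − £1,300 = £1,550.
At £197,600 — 13% of the £11,000 excess over £186,600 is £1,430; credit = £2,850 − £1,430 = £1,420.
Lost: £1,550 − £1,420 = £130.

£130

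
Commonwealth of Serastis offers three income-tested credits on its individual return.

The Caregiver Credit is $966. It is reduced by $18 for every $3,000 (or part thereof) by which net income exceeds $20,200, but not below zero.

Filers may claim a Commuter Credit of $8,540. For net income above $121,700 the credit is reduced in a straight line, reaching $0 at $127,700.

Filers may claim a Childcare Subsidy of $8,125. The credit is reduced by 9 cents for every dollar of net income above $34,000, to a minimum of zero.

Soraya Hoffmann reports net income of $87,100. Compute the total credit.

Caregiver Credit: income exceeds $20,200 by $66,900, which is 23 full-or-partial $3,000 increments; reduction = 23 × $18 = $414, leaving $552.
Commuter Credit: $87,100 is at or below the $121,700 threshold, so the full $8,540 applies.
Childcare Subsidy: 9% of the $53,100 excess over $34,000 is $4,779; credit = $8,125 − $4,779 = $3,346.
Total: $552 + $8,540 + $3,346 = $12,438.

$12,438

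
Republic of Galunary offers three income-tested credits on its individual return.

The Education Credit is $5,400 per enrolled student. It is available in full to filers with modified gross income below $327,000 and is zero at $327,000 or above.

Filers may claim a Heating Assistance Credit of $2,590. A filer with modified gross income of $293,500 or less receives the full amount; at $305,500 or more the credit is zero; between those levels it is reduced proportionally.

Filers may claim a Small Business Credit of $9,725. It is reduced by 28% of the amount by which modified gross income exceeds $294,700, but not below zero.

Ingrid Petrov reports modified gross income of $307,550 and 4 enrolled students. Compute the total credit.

Education Credit: base = 4 × $5,400 = $21,600. $307,550 is below the $327,000 cutoff, so the full $21,600 applies.
Heating Assistance Credit: $307,550 is at or above $305,500, so the credit is $0.
Small Business Credit: 28% of the $12,850 excess over $294,700 is $3,598; credit = $9,725 − $3,598 = $6,127.
Total: $21,600 + $0 + $6,127 = $27,727.

$27,727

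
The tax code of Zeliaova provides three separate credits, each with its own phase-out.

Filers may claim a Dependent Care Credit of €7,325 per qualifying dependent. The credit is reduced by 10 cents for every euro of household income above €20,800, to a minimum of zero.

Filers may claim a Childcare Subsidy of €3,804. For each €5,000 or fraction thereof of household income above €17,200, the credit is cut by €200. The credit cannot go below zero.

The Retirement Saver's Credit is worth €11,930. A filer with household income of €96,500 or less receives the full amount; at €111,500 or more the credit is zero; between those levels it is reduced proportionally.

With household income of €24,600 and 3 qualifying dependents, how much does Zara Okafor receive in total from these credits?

€36,929

Dependent Care Credit: base = 3 × €7,325 = €21,975. 10% of the €3,800 excess over €20,800 is €380; credit = €21,975 − €380 = €21,595.
Childcare Subsidy: income exceeds €17,200 by €7,400, which is 2 full-or-partial €5,000 increments; reduction = 2 × €200 = €400, leaving €3,404.
Retirement Saver's Credit: €24,600 is at or below the €96,500 threshold, so the full €11,930 applies.
Total: €21,595 + €3,404 + €11,930 = €36,929.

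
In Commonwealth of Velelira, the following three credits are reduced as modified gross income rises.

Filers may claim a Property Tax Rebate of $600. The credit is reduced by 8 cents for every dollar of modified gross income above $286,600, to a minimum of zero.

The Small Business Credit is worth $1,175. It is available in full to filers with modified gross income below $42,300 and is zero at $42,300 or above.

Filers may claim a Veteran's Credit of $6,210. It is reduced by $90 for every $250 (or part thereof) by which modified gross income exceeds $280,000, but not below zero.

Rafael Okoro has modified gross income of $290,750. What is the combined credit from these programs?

Property Tax Rebate: 8% of the $4,150 excess over $286,600 is $332; credit = $600 − $332 = $268.
Small Business Credit: $290,750 meets or exceeds the $42,300 cutoff, so the credit is $0.
Veteran's Credit: income exceeds $280,000 by $10,750, which is 43 full-or-partial $250 increments; reduction = 43 × $90 = $3,870, leaving $2,340.
Total: $268 + $0 + $2,340 = $2,608.

$2,608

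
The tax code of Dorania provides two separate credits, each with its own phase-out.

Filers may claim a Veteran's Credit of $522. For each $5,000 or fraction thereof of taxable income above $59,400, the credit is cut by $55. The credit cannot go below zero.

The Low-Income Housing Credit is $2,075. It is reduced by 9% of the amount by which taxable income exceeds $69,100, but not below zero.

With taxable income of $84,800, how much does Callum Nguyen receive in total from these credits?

$854

Veteran's Credit: income exceeds $59,400 by $25,400, which is 6 full-or-partial $5,000 increments; reduction = 6 × $55 = $330, leaving $192.
Low-Income Housing Credit: 9% of the $15,700 excess over $69,100 is $1,413; credit = $2,075 − $1,413 = $662.
Total: $192 + $662 = $854.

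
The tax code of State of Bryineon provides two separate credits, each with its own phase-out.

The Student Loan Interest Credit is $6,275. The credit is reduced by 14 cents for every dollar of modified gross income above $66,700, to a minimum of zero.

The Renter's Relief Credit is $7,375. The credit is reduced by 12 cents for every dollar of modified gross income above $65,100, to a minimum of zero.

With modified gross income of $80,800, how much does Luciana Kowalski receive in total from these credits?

Student Loan Interest Credit: 14% of the $14,100 excess over $66,700 is $1,974; credit = $6,275 − $1,974 = $4,301.
Renter's Relief Credit: 12% of the $15,700 excess over $65,100 is $1,884; credit = $7,375 − $1,884 = $5,491.
Total: $4,301 + $5,491 = $9,792.

$9,792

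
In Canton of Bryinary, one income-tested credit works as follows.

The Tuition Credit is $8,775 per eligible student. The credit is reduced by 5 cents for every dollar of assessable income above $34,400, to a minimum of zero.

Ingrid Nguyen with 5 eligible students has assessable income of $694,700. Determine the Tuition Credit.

$10,860

Tuition Credit: base = 5 × $8,775 = $43,875. 5% of the $660,300 excess over $34,400 is $33,015; credit = $43,875 − $33,015 = $10,860.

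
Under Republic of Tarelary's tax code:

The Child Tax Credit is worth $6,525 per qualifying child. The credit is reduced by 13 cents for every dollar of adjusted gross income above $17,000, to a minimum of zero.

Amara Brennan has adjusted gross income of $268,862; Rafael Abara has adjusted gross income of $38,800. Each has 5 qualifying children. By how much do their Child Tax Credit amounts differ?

Amara ($268,862): Child Tax Credit: base = 5 × $6,525 = $32,625. 13% of the $251,862 excess over $17,000 is $32,742.06 ≥ base, so the credit is $0.
Rafael ($38,800): Child Tax Credit: base = 5 × $6,525 = $32,625. 13% of the $21,800 excess over $17,000 is $2,834; credit = $32,625 − $2,834 = $29,791.
Difference: |$0 − $29,791| = $29,791.

$29,791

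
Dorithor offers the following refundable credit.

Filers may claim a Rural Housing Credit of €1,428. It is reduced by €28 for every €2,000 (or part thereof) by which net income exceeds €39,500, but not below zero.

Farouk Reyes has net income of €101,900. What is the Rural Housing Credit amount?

€532

Rural Housing Credit: income exceeds €39,500 by €62,400, which is 32 full-or-partial €2,000 increments; reduction = 32 × €28 = €896, leaving €532.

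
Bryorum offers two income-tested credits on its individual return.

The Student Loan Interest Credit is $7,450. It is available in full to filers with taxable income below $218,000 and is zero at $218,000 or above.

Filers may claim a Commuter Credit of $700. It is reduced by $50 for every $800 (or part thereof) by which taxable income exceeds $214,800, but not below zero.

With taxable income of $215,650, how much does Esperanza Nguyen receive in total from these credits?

Student Loan Interest Credit: $215,650 is below the $218,000 cutoff, so the full $7,450 applies.
Commuter Credit: income exceeds $214,800 by $850, which is 2 full-or-partial $800 increments; reduction = 2 × $50 = $100, leaving $600.
Total: $7,450 + $600 = $8,050.

$8,050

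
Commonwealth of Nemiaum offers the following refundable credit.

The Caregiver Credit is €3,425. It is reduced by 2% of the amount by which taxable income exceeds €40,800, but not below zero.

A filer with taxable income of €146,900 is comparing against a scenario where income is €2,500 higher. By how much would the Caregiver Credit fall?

At €146,900 — 2% of the €106,100 excess over €40,800 is €2,122; credit = €3,425 − €2,122 = €1,303.
At €149,400 — 2% of the €108,600 excess over €40,800 is €2,172; credit = €3,425 − €2,172 = €1,253.
Lost: €1,303 − €1,253 = €50.

€50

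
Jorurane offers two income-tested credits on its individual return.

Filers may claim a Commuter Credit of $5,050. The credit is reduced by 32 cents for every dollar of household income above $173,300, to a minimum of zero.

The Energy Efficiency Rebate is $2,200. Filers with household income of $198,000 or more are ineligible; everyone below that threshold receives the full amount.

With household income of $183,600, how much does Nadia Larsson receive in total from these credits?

Commuter Credit: 32% of the $10,300 excess over $173,300 is $3,296; credit = $5,050 − $3,296 = $1,754.
Energy Efficiency Rebate: $183,600 is below the $198,000 cutoff, so the full $2,200 applies.
Total: $1,754 + $2,200 = $3,954.

$3,954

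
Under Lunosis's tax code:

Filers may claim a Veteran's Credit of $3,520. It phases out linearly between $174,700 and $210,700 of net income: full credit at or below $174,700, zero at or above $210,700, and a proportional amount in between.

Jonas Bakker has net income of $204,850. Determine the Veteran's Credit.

$572

Veteran's Credit: $204,850 is $30,150 into a $36,000 phase-out range, leaving 5,850/36,000 of the credit: $3,520 × 5,850/36,000 = $572.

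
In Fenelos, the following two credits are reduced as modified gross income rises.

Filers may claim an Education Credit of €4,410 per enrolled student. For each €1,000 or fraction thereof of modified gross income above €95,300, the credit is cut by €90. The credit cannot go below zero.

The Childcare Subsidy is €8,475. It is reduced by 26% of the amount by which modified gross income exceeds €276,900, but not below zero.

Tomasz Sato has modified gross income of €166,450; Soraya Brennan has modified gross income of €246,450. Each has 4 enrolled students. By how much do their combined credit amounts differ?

Tomasz (€166,450): Education Credit: base = 4 × €4,410 = €17,640. income exceeds €95,300 by €71,150, which is 72 full-or-partial €1,000 increments; reduction = 72 × €90 = €6,480, leaving €11,160. Childcare Subsidy: €166,450 is at or below the €276,900 threshold, so the full €8,475 applies. total €11,160 + €8,475 = €19,635
Soraya (€246,450): Education Credit: base = 4 × €4,410 = €17,640. income exceeds €95,300 by €151,150, which is 152 full-or-partial €1,000 increments; reduction = 152 × €90 = €13,680, leaving €3,960. Childcare Subsidy: €246,450 is at or below the €276,900 threshold, so the full €8,475 applies. total €3,960 + €8,475 = €12,435
Difference: |€19,635 − €12,435| = €7,200.

€7,200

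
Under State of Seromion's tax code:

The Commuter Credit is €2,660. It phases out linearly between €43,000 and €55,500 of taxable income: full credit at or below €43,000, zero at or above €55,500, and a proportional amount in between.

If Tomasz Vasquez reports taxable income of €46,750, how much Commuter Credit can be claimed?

€1,862

Commuter Credit: €46,750 is €3,750 into a €12,500 phase-out range, leaving 8,750/12,500 of the credit: €2,660 × 8,750/12,500 = €1,862.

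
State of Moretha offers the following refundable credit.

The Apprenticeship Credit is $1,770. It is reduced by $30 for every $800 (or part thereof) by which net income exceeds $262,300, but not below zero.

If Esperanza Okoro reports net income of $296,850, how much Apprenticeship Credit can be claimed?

Apprenticeship Credit: income exceeds $262,300 by $34,550, which is 44 full-or-partial $800 increments; reduction = 44 × $30 = $1,320, leaving $450.

$450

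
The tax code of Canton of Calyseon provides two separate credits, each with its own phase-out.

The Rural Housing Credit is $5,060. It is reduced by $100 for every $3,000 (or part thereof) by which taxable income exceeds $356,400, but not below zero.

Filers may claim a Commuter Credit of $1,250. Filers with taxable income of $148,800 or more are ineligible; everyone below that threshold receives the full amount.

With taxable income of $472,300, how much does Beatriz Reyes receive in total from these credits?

Rural Housing Credit: income exceeds $356,400 by $115,900, which is 39 full-or-partial $3,000 increments; reduction = 39 × $100 = $3,900, leaving $1,160.
Commuter Credit: $472,300 meets or exceeds the $148,800 cutoff, so the credit is $0.
Total: $1,160 + $0 = $1,160.

$1,160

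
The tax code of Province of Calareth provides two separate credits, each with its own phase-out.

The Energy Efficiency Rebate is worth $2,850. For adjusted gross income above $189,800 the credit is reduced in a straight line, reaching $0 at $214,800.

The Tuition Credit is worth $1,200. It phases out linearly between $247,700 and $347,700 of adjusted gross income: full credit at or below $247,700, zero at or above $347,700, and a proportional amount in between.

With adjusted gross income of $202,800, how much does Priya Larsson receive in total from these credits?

Energy Efficiency Rebate: $202,800 is $13,000 into a $25,000 phase-out range, leaving 12,000/25,000 of the credit: $2,850 × 12,000/25,000 = $1,368.
Tuition Credit: $202,800 is at or below the $247,700 threshold, so the full $1,200 applies.
Total: $1,368 + $1,200 = $2,568.

$2,568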